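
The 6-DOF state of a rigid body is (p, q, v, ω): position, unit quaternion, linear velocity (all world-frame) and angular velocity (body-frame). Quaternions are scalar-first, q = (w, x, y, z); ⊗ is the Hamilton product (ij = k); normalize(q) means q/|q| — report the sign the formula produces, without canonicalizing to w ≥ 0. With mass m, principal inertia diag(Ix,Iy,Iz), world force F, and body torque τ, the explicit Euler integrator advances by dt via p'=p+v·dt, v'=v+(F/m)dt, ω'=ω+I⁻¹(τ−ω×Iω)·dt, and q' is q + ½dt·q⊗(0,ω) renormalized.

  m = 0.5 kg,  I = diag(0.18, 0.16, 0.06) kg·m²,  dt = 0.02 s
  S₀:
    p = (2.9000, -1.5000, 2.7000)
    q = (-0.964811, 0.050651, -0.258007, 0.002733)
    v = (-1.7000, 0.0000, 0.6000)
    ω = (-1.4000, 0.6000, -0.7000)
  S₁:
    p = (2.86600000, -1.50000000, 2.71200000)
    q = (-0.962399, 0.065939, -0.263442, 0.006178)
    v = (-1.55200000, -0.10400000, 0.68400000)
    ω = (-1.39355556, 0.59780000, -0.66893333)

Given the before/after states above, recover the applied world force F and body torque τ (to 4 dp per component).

F = (3.7000, -2.6000, 2.1000)
τ = (0.1000, 0.1000, 0.1100)

rate change Δω = (0.00644444, -0.00220000, 0.03106667)
τ = I·(Δω/dt) + ω₀×(Iω₀) = (0.1000, 0.1000, 0.1100)
Δv = v₁−v₀ = (0.14800000, -0.10400000, 0.08400000)
applied force F = (3.7000, -2.6000, 2.1000)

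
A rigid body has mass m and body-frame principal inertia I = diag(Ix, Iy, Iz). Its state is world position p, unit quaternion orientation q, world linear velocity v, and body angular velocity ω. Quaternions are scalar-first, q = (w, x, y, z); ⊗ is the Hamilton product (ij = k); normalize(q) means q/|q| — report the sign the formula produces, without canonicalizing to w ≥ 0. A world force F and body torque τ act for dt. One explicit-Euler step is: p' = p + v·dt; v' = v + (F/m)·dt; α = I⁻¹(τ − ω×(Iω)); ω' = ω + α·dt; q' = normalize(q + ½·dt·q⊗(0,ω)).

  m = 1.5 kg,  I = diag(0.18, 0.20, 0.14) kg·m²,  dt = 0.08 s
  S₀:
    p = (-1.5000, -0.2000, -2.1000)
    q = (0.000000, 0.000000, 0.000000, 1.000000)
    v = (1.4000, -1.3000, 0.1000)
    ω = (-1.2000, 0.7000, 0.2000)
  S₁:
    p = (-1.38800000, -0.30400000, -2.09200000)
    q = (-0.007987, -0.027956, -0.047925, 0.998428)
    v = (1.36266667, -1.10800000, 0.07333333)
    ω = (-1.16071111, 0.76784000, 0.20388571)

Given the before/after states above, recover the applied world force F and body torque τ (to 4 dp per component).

F = (-0.7000, 3.6000, -0.5000)
τ = (0.0800, 0.1600, -0.0100)

ω₁ − ω₀ = (0.03928889, 0.06784000, 0.00388571)
τ = I·(Δω/dt) + ω₀×(Iω₀) = (0.0800, 0.1600, -0.0100)
velocity change Δv = (-0.03733333, 0.19200000, -0.02666667)
m·(v₁−v₀)/dt = (-0.7000, 3.6000, -0.5000)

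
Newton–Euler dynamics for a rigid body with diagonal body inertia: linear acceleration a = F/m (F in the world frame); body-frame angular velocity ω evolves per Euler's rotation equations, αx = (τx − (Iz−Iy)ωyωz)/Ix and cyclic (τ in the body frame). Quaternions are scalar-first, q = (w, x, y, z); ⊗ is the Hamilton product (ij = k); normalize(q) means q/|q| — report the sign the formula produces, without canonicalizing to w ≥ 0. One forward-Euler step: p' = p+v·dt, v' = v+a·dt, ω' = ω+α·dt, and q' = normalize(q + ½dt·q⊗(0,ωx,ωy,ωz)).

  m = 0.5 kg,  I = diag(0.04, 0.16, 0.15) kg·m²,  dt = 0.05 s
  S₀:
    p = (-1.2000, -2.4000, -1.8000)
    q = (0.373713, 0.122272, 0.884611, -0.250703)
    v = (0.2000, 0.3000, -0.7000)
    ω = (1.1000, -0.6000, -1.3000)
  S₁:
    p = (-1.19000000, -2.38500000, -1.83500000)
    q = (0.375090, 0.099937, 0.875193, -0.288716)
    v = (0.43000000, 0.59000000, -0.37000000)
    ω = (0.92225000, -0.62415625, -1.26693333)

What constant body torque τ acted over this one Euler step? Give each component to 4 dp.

ω₁ − ω₀ = (-0.17775000, -0.02415625, 0.03306667)
applied torque τ = (-0.1500, 0.0800, 0.0200)

τ = (-0.1500, 0.0800, 0.0200)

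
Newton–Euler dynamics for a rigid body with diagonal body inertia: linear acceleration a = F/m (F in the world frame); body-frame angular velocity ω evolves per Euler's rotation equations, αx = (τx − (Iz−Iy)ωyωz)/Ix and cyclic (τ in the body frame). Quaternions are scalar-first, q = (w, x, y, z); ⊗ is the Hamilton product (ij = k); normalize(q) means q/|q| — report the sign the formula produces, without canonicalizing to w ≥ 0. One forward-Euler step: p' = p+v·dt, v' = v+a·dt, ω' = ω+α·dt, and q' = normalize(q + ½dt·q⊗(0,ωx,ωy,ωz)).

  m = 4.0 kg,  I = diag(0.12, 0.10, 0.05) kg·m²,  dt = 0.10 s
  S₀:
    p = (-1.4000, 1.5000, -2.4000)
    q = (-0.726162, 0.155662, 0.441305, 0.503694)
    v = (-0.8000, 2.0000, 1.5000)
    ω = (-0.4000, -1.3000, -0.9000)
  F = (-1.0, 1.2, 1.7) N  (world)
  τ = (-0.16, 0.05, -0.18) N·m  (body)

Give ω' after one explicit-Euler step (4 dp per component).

ω' = (-0.4846, -1.2752, -1.2392)

precession coupling ω×(Iω) = (-0.0585, 0.0252, -0.0104)
angular accel α = (-0.8458, 0.2480, -3.3920)
ω' = ω + α·dt = (-0.4846, -1.2752, -1.2392)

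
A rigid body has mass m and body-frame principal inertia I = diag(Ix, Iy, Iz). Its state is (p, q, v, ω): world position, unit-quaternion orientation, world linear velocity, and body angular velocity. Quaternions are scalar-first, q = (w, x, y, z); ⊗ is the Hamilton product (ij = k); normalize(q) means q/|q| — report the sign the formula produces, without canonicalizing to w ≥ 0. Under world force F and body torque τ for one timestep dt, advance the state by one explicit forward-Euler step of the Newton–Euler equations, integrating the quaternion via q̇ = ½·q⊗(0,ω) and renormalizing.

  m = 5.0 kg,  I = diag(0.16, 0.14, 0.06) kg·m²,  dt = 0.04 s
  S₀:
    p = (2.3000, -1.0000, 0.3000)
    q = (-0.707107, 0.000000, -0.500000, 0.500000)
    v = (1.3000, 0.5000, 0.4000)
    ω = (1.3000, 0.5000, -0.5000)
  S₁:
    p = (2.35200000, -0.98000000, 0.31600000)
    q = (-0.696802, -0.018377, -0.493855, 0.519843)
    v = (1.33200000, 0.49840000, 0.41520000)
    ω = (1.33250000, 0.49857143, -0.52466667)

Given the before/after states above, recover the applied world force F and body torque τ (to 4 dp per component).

F = (4.0000, -0.2000, 1.9000)
τ = (0.1500, -0.0700, -0.0500)

Δω = ω₁−ω₀ = (0.03250000, -0.00142857, -0.02466667)
gyro term ω₀×Iω₀ = (0.0200, -0.0650, -0.0130)
τ = I·(Δω/dt) + ω₀×(Iω₀) = (0.1500, -0.0700, -0.0500)
velocity change Δv = (0.03200000, -0.00160000, 0.01520000)
applied force F = (4.0000, -0.2000, 1.9000)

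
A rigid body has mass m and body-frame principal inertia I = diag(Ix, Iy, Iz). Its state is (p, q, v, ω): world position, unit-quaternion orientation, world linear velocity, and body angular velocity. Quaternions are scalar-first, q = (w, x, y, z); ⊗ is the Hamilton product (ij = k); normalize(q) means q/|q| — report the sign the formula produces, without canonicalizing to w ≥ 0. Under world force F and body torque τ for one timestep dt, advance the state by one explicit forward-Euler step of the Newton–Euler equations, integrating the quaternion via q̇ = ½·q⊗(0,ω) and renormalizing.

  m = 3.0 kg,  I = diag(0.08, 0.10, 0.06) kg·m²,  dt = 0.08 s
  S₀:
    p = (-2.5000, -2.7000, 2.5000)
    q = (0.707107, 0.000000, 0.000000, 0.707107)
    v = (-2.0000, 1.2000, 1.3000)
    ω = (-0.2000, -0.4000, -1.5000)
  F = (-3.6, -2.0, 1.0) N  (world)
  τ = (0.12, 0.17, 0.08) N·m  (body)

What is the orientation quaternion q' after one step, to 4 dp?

q' = (0.7481, 0.0056, -0.0169, 0.6634)

Hamilton product q⊗(0,ω) = (1.0606605, 0.1414214, -0.4242642, -1.0606605)
q + ½dt·q⊗(0,ω), renormalized = (0.7481, 0.0056, -0.0169, 0.6634)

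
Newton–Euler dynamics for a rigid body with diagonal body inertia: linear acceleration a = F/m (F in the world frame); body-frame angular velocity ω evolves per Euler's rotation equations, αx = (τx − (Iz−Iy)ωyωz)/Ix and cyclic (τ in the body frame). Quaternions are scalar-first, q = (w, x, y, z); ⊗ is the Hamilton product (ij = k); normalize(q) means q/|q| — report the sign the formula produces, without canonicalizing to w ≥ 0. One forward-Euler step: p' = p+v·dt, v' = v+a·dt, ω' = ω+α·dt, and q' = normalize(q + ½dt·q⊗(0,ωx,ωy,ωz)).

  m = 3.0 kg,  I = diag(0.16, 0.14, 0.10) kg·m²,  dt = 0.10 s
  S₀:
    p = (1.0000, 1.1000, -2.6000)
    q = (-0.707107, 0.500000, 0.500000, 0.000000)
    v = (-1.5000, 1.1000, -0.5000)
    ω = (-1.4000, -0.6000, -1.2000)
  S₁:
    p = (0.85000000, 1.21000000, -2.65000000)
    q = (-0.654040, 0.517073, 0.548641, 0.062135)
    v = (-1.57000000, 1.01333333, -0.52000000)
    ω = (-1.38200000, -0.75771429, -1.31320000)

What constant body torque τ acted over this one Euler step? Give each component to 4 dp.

Δω = ω₁−ω₀ = (0.01800000, -0.15771429, -0.11320000)
I·α + gyro = (0.0000, -0.1200, -0.1300)

τ = (0.0000, -0.1200, -0.1300)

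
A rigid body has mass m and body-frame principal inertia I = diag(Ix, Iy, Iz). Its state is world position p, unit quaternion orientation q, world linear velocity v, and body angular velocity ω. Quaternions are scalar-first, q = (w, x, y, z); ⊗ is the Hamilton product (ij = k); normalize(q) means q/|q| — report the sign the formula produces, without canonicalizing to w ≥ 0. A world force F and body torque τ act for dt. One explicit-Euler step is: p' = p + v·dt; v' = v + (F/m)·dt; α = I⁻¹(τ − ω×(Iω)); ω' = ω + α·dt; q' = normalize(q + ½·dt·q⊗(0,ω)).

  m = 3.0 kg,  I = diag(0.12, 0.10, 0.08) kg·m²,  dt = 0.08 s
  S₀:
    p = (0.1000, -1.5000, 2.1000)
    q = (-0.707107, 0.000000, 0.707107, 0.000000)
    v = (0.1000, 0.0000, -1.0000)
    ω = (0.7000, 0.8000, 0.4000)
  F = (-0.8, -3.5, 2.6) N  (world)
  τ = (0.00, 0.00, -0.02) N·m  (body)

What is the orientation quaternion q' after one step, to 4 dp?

q' = (-0.7290, -0.0085, 0.6838, -0.0311)

2q̇ = q⊗(0,ω) = (-0.5656856, -0.2121321, -0.5656856, -0.7778177)
q + ½dt·q⊗(0,ω), renormalized = (-0.7290, -0.0085, 0.6838, -0.0311)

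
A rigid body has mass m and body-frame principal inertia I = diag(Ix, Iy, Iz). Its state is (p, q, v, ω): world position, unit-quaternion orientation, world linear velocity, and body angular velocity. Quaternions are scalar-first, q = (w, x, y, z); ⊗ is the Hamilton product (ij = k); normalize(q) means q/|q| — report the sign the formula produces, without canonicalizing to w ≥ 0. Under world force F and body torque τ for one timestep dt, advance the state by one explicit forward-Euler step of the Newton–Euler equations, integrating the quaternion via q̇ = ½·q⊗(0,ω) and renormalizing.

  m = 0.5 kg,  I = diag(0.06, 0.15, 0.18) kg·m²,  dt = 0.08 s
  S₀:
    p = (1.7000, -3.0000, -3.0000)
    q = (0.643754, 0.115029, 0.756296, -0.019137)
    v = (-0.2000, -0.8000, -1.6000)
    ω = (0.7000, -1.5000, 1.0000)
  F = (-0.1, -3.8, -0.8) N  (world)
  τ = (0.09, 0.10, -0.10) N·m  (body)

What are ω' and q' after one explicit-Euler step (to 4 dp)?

angular accel α = (2.2500, 1.2267, -0.0306)
ω + α·dt = (0.8800, -1.4019, 0.9976)
q⊗(0,ω) = (1.0730607, 1.1782183, -1.0940559, -0.0581967)
updated quaternion q' = (0.6846, 0.1617, 0.7104, -0.0214)

ω' = (0.8800, -1.4019, 0.9976)
q' = (0.6846, 0.1617, 0.7104, -0.0214)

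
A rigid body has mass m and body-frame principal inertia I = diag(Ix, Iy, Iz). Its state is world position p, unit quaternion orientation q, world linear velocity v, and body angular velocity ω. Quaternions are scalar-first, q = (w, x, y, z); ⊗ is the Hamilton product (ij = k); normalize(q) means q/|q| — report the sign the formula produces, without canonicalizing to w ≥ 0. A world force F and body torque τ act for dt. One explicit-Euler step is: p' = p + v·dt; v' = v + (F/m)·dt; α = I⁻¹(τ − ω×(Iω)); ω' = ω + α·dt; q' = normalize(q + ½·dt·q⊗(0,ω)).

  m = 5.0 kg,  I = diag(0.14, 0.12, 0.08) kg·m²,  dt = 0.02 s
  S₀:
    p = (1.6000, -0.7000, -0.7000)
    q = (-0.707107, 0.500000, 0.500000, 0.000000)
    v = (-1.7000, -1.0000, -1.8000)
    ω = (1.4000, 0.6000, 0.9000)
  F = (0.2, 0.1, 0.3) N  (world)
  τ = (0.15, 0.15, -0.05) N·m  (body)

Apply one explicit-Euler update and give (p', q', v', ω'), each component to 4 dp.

linear accel F/m = (0.0400, 0.0200, 0.0600)
p' = p + v·dt = (1.5660, -0.7200, -0.7360)
v + (F/m)dt = (-1.6992, -0.9996, -1.7988)
(τ − ω×Iω)/I = (1.2257, 0.6200, -0.4150)
new body rate ω' = (1.4245, 0.6124, 0.8917)
2q̇ = q⊗(0,ω) = (-1.0000000, -0.5399498, -0.8742642, -1.0363963)
q + ½dt·q⊗(0,ω), renormalized = (-0.7170, 0.4945, 0.4912, -0.0104)

p' = (1.5660, -0.7200, -0.7360)
q' = (-0.7170, 0.4945, 0.4912, -0.0104)
v' = (-1.6992, -0.9996, -1.7988)
ω' = (1.4245, 0.6124, 0.8917)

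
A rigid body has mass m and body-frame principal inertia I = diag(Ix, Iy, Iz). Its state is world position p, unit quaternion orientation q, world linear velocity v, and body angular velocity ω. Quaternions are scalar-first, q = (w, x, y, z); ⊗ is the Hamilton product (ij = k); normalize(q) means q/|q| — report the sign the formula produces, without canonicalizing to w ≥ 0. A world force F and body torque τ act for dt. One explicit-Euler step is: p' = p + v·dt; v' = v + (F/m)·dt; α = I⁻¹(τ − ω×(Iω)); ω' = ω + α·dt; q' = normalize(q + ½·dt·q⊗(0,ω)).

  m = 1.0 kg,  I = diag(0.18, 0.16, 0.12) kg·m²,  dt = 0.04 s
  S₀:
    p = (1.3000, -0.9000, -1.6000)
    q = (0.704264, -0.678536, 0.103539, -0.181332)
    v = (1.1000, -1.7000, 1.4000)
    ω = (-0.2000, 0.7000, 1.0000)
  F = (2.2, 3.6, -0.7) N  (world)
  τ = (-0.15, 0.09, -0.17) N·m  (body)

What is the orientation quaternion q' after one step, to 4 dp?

q' = (0.7035, -0.6765, 0.1277, -0.1763)

2q̇ = q⊗(0,ω) = (-0.0268525, 0.0896186, 1.2077872, 0.2499966)
q + ½dt·q⊗(0,ω), renormalized = (0.7035, -0.6765, 0.1277, -0.1763)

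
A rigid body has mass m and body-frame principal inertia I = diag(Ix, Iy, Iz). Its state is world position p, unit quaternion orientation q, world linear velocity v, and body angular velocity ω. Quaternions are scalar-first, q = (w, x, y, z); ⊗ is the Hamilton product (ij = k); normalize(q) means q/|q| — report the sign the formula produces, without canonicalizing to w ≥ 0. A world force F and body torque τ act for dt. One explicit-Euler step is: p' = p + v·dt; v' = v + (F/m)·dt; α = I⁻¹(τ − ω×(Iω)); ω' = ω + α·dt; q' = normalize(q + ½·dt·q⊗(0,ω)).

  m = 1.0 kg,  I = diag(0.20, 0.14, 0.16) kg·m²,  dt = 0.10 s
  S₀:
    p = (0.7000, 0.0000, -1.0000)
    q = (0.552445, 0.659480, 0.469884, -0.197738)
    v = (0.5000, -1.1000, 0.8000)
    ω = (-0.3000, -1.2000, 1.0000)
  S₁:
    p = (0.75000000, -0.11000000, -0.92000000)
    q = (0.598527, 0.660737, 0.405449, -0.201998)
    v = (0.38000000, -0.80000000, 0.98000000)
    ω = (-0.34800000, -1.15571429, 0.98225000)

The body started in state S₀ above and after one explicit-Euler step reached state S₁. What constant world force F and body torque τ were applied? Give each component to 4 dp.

Δω = ω₁−ω₀ = (-0.04800000, 0.04428571, -0.01775000)
precession coupling = (-0.0240, -0.0120, -0.0216)
applied torque τ = (-0.1200, 0.0500, -0.0500)
velocity change Δv = (-0.12000000, 0.30000000, 0.18000000)
m·(v₁−v₀)/dt = (-1.2000, 3.0000, 1.8000)

F = (-1.2000, 3.0000, 1.8000)
τ = (-0.1200, 0.0500, -0.0500)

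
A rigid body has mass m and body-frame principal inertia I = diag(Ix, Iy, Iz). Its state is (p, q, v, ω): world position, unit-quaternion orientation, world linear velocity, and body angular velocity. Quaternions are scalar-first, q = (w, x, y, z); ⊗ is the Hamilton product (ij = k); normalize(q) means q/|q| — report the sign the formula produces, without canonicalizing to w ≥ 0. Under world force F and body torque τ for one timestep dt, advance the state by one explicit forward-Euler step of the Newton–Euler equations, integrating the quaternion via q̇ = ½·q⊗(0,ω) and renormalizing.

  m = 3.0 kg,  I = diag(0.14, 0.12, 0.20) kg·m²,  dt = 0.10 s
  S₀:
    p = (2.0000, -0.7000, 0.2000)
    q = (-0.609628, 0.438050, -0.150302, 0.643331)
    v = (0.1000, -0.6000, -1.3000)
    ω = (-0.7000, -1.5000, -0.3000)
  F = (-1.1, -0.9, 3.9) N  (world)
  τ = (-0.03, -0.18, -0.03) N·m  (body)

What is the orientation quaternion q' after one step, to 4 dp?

q' = (-0.5938, 0.5081, -0.1201, 0.6122)

q⊗(0,ω) = (0.2741813, 1.4368267, 0.5955253, -0.5793980)
updated quaternion q' = (-0.5938, 0.5081, -0.1201, 0.6122)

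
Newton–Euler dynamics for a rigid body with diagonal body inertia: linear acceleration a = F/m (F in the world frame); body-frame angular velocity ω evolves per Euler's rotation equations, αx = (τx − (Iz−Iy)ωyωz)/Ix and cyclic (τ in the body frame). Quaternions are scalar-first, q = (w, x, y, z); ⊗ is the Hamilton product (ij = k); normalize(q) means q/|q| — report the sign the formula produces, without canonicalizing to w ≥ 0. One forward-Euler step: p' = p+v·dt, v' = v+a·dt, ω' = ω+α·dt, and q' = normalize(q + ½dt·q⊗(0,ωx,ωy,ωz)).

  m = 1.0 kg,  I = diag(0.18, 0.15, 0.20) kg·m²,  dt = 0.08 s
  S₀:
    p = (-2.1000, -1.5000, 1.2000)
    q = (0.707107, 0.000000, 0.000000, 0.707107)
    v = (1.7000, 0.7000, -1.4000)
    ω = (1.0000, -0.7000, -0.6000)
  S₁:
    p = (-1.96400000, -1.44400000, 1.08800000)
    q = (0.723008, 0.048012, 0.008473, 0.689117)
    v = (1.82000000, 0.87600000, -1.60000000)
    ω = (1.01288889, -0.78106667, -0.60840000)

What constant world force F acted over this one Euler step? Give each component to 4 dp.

F = (1.5000, 2.2000, -2.5000)

Δv = v₁−v₀ = (0.12000000, 0.17600000, -0.20000000)
applied force F = (1.5000, 2.2000, -2.5000)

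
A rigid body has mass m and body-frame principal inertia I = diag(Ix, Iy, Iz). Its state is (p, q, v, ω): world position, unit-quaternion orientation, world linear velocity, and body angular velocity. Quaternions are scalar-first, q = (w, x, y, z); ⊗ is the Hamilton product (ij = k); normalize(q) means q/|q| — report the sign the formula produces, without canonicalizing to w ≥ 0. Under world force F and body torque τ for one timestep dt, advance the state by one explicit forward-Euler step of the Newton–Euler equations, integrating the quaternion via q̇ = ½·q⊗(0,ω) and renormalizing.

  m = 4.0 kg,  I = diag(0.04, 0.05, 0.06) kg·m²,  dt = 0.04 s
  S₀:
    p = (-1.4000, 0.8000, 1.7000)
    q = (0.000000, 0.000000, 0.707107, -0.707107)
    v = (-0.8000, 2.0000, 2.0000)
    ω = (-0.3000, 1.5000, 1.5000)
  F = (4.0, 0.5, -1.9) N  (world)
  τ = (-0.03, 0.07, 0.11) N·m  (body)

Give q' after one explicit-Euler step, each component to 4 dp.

q' = (0.0000, 0.0424, 0.7107, -0.7022)

2q̇ = q⊗(0,ω) = (0.0000000, 2.1213210, 0.2121321, 0.2121321)
q + ½dt·q⊗(0,ω), renormalized = (0.0000, 0.0424, 0.7107, -0.7022)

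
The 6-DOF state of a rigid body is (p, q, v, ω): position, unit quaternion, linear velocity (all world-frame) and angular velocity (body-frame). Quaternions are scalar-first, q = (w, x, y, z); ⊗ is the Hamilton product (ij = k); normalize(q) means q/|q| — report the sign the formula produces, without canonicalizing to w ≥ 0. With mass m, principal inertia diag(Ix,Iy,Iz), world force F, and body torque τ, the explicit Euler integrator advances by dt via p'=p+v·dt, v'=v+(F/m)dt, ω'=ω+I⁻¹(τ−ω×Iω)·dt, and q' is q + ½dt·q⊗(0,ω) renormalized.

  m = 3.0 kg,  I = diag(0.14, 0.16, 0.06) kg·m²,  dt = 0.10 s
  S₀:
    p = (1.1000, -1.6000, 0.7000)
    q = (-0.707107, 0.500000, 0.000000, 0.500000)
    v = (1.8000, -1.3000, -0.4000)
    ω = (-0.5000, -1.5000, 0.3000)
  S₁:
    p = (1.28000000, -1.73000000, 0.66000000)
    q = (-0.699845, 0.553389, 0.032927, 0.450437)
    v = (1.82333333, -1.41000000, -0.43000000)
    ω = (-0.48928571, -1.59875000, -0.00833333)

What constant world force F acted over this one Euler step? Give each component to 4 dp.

v₁ − v₀ = (0.02333333, -0.11000000, -0.03000000)
F = m·Δv/dt = (0.7000, -3.3000, -0.9000)

F = (0.7000, -3.3000, -0.9000)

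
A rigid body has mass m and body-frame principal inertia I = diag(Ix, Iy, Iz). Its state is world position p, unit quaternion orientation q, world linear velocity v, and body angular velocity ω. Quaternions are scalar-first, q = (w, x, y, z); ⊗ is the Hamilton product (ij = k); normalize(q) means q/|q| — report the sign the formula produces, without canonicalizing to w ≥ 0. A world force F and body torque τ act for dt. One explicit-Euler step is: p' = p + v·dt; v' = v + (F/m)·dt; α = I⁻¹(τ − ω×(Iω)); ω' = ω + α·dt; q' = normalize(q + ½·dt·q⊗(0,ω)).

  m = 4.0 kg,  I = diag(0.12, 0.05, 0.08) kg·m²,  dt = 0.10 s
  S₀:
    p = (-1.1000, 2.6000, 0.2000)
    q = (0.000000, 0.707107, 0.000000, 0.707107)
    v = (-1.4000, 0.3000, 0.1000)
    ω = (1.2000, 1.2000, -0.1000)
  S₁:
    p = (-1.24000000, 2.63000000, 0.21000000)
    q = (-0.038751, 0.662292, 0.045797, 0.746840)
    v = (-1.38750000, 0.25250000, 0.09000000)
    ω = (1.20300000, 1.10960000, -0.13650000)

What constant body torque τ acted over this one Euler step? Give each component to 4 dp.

τ = (0.0000, -0.0500, -0.1300)

rate change Δω = (0.00300000, -0.09040000, -0.03650000)
ω₀×(Iω₀) = (-0.0036, -0.0048, -0.1008)
I·α + gyro = (0.0000, -0.0500, -0.1300)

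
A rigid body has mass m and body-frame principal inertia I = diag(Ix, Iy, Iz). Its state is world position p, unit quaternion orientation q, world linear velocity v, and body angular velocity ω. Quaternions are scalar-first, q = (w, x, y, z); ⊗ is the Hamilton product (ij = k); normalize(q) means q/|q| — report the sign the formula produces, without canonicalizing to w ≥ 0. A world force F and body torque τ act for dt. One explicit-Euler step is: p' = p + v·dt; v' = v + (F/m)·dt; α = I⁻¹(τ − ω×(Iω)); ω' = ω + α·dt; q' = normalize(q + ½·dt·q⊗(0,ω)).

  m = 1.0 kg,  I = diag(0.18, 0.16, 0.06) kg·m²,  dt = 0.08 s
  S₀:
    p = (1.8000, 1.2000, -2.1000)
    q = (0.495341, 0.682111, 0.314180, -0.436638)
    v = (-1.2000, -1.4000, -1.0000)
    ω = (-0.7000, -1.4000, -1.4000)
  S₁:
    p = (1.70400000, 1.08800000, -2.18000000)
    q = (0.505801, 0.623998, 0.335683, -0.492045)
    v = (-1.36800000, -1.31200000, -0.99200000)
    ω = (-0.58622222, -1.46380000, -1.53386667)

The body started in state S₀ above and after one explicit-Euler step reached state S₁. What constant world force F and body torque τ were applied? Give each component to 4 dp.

F = (-2.1000, 1.1000, 0.1000)
τ = (0.0600, -0.0100, -0.1200)

Δv = v₁−v₀ = (-0.16800000, 0.08800000, 0.00800000)
F = m·Δv/dt = (-2.1000, 1.1000, 0.1000)
rate change Δω = (0.11377778, -0.06380000, -0.13386667)
τ = I·(Δω/dt) + ω₀×(Iω₀) = (0.0600, -0.0100, -0.1200)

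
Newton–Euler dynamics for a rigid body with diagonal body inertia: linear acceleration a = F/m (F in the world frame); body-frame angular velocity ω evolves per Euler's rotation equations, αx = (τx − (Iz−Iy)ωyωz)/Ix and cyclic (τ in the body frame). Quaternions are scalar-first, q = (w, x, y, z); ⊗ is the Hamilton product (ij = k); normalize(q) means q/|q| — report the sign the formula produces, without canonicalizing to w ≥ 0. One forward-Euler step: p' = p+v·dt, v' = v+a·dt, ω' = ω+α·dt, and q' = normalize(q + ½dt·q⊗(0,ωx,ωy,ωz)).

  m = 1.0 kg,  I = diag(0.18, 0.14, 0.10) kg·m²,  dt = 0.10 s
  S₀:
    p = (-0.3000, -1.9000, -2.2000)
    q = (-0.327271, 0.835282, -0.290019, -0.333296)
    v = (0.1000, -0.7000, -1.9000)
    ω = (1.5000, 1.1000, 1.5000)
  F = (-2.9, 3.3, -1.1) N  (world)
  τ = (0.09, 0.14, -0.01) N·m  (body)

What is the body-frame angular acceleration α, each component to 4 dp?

gyro term ω×Iω = (-0.0660, 0.1800, -0.0660)
(τ − ω×Iω)/I = (0.8667, -0.2857, 0.5600)

α = (0.8667, -0.2857, 0.5600)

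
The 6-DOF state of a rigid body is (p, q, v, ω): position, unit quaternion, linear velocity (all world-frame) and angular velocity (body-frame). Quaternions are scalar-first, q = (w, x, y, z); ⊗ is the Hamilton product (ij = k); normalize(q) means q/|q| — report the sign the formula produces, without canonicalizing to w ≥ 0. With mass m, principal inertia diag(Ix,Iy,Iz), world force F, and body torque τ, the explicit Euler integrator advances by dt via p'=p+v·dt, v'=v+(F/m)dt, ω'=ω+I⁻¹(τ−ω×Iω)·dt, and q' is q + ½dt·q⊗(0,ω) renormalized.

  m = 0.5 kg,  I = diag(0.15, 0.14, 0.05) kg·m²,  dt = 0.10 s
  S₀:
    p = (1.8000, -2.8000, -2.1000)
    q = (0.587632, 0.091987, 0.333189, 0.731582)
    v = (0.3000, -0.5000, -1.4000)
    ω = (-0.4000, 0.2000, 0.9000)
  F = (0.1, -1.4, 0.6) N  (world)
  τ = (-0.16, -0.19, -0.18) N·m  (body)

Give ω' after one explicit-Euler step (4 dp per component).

gyro term ω×Iω = (-0.0162, -0.0360, 0.0008)
α = I⁻¹(τ − ω×Iω) = (-0.9587, -1.1000, -3.6160)
ω + α·dt = (-0.4959, 0.0900, 0.5384)

ω' = (-0.4959, 0.0900, 0.5384)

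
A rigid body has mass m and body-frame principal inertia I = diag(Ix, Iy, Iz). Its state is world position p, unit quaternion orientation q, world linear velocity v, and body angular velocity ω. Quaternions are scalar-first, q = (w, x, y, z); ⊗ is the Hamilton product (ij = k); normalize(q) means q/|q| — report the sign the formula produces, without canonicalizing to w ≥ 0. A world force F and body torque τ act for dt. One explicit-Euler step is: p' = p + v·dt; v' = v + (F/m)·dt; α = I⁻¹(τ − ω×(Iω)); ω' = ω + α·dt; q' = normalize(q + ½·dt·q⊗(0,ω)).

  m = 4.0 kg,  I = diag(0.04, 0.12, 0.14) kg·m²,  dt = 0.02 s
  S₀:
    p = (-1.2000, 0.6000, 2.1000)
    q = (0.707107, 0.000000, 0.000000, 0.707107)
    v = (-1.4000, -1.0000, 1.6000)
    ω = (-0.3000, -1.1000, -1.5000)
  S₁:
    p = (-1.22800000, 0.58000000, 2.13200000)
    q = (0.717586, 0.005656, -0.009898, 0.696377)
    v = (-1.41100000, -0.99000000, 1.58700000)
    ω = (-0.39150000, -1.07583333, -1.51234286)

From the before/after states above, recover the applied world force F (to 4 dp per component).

F = (-2.2000, 2.0000, -2.6000)

v₁ − v₀ = (-0.01100000, 0.01000000, -0.01300000)
applied force F = (-2.2000, 2.0000, -2.6000)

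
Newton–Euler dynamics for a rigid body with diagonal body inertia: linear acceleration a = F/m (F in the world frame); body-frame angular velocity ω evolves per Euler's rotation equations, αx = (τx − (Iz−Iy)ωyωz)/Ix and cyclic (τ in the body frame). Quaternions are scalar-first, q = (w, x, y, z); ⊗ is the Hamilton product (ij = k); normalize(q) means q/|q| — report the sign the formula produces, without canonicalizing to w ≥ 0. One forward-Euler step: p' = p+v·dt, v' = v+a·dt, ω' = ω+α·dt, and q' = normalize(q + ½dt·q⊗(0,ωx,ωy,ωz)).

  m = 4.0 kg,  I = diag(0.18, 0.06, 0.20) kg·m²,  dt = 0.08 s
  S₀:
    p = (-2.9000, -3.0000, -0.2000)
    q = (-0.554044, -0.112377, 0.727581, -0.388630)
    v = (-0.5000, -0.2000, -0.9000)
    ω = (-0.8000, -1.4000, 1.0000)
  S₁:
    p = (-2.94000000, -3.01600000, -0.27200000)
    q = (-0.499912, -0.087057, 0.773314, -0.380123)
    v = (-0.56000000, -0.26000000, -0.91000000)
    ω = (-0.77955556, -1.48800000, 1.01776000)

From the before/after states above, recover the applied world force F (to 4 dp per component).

velocity change Δv = (-0.06000000, -0.06000000, -0.01000000)
applied force F = (-3.0000, -3.0000, -0.5000)

F = (-3.0000, -3.0000, -0.5000)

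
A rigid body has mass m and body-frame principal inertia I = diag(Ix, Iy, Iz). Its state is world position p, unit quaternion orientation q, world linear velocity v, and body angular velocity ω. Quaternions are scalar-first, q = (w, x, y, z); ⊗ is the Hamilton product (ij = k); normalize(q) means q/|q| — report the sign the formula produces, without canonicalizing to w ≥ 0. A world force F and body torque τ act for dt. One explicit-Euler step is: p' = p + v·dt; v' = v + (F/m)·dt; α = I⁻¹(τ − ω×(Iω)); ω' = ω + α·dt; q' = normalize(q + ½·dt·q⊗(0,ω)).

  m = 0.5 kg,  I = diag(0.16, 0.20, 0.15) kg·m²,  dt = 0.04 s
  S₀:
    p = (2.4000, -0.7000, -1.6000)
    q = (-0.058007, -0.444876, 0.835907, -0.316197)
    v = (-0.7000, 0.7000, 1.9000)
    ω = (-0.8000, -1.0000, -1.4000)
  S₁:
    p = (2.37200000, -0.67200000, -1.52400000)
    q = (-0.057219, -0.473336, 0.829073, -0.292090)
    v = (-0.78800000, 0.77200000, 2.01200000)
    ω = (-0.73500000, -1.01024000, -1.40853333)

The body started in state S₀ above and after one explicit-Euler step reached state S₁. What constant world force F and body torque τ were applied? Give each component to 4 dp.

Δv = v₁−v₀ = (-0.08800000, 0.07200000, 0.11200000)
m·(v₁−v₀)/dt = (-1.1000, 0.9000, 1.4000)
Δω = ω₁−ω₀ = (0.06500000, -0.01024000, -0.00853333)
gyro term ω₀×Iω₀ = (-0.0700, 0.0112, 0.0320)
I·α + gyro = (0.1900, -0.0400, 0.0000)

F = (-1.1000, 0.9000, 1.4000)
τ = (0.1900, -0.0400, 0.0000)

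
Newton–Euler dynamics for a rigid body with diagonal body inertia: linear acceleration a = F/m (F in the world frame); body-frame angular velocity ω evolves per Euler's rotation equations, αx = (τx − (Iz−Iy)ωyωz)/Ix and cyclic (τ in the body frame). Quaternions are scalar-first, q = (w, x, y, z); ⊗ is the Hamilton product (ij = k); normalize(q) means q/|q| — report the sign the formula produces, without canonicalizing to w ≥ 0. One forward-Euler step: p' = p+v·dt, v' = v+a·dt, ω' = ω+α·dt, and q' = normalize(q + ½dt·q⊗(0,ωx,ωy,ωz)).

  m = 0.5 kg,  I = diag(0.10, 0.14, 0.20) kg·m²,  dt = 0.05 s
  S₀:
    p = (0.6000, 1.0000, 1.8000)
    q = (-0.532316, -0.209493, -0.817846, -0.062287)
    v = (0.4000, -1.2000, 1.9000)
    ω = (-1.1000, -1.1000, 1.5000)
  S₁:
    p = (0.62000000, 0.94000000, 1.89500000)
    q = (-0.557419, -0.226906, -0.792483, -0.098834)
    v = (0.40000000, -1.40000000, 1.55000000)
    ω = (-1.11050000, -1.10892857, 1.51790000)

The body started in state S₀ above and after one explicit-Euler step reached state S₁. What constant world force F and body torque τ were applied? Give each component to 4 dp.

Δv = v₁−v₀ = (0.00000000, -0.20000000, -0.35000000)
m·(v₁−v₀)/dt = (0.0000, -2.0000, -3.5000)
rate change Δω = (-0.01050000, -0.00892857, 0.01790000)
ω₀×(Iω₀) = (-0.0990, 0.1650, 0.0484)
applied torque τ = (-0.1200, 0.1400, 0.1200)

F = (0.0000, -2.0000, -3.5000)
τ = (-0.1200, 0.1400, 0.1200)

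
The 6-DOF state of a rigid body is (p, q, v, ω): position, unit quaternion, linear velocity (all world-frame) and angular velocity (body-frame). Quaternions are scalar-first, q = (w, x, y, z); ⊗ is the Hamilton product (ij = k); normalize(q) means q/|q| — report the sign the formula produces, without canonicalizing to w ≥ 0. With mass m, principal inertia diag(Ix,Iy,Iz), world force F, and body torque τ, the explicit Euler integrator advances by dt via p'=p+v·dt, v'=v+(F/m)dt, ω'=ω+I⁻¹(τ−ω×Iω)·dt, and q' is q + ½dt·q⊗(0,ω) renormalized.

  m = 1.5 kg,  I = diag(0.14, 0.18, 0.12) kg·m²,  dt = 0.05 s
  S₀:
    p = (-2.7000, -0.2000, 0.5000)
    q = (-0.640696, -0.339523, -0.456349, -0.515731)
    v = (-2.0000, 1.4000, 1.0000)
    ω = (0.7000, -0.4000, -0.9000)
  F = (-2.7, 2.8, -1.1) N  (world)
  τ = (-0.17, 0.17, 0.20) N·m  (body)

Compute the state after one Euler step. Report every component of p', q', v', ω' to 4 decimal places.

p' = (-2.8000, -0.1300, 0.5500)
q' = (-0.6506, -0.3455, -0.4664, -0.4897)
v' = (-2.0900, 1.4933, 0.9633)
ω' = (0.6470, -0.3493, -0.8120)

a = F/m = (-1.8000, 1.8667, -0.7333)
p' = p + v·dt = (-2.8000, -0.1300, 0.5500)
v' = v + a·dt = (-2.0900, 1.4933, 0.9633)
(τ − ω×Iω)/I = (-1.0600, 1.0144, 1.7600)
ω + α·dt = (0.6470, -0.3493, -0.8120)
q⊗(0,ω) = (-0.4090314, -0.2440655, -0.4103040, 1.0318799)
q + ½dt·q⊗(0,ω), renormalized = (-0.6506, -0.3455, -0.4664, -0.4897)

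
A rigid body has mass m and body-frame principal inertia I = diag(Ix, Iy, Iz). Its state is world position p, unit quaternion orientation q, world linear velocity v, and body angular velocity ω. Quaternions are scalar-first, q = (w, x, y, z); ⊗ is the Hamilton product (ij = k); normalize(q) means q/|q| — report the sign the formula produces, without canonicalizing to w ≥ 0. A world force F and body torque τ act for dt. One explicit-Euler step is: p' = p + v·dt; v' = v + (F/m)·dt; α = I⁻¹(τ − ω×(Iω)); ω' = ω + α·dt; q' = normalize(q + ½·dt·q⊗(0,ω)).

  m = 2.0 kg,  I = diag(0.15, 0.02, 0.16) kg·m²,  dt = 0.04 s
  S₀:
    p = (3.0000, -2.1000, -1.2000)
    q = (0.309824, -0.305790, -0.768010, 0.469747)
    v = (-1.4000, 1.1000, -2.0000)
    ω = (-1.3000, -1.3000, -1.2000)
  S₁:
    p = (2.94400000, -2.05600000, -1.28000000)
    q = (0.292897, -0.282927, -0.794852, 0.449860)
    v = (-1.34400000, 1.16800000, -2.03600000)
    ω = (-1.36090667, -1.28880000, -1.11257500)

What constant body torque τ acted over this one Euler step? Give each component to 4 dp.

τ = (-0.0100, -0.0100, 0.1300)

Δω = ω₁−ω₀ = (-0.06090667, 0.01120000, 0.08742500)
ω₀×(Iω₀) = (0.2184, -0.0156, -0.2197)
applied torque τ = (-0.0100, -0.0100, 0.1300)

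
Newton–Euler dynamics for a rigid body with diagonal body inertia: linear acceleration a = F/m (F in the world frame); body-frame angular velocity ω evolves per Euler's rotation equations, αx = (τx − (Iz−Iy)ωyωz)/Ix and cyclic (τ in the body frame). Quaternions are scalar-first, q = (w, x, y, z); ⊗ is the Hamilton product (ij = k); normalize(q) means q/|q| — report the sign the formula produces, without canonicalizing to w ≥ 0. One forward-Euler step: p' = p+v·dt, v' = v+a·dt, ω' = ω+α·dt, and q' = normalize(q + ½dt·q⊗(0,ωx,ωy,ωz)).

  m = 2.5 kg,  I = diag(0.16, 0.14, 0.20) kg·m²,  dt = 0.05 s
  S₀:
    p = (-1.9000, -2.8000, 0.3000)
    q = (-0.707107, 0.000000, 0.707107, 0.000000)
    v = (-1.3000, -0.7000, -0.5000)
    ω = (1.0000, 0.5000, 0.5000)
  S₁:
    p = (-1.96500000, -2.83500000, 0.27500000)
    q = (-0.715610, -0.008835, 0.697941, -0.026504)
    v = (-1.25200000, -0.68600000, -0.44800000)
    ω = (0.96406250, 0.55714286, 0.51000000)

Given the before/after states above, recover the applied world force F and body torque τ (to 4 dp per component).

ω₁ − ω₀ = (-0.03593750, 0.05714286, 0.01000000)
τ = I·(Δω/dt) + ω₀×(Iω₀) = (-0.1000, 0.1400, 0.0300)
v₁ − v₀ = (0.04800000, 0.01400000, 0.05200000)
F = m·Δv/dt = (2.4000, 0.7000, 2.6000)

F = (2.4000, 0.7000, 2.6000)
τ = (-0.1000, 0.1400, 0.0300)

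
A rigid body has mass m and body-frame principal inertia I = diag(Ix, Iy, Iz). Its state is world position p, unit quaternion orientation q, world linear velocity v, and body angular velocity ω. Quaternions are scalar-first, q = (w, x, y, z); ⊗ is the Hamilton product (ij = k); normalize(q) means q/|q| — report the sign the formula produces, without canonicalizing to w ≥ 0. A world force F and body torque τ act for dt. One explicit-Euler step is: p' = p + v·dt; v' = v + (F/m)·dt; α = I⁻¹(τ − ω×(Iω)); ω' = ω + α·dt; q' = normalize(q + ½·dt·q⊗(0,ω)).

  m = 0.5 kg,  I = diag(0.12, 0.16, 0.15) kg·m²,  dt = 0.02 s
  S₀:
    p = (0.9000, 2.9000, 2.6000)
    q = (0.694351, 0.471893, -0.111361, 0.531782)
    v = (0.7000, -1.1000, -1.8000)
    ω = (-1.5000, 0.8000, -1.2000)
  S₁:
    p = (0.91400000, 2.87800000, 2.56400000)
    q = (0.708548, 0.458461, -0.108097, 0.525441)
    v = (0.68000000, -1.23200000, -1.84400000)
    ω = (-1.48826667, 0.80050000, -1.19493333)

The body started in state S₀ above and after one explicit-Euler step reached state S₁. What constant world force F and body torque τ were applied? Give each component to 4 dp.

F = (-0.5000, -3.3000, -1.1000)
τ = (0.0800, -0.0500, -0.0100)

velocity change Δv = (-0.02000000, -0.13200000, -0.04400000)
applied force F = (-0.5000, -3.3000, -1.1000)
Δω = ω₁−ω₀ = (0.01173333, 0.00050000, 0.00506667)
precession coupling = (0.0096, -0.0540, -0.0480)
τ = I·(Δω/dt) + ω₀×(Iω₀) = (0.0800, -0.0500, -0.0100)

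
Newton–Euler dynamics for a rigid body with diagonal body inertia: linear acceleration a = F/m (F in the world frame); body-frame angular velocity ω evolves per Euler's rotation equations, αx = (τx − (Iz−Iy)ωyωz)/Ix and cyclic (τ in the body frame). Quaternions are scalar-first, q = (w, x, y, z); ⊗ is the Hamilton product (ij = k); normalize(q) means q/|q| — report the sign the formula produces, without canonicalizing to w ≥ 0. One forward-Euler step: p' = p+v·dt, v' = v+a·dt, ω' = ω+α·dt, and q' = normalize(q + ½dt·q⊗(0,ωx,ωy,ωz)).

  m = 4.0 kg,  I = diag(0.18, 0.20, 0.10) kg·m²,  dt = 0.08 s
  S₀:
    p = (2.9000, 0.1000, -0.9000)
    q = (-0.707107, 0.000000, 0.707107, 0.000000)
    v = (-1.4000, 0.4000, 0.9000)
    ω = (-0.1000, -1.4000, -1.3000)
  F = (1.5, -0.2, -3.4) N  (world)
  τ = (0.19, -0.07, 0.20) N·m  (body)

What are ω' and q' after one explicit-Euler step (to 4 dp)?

ω' = (0.0653, -1.4322, -1.1422)
q' = (-0.6656, -0.0338, 0.7445, 0.0395)

α = I⁻¹(τ − ω×Iω) = (2.0667, -0.4020, 1.9720)
ω + α·dt = (0.0653, -1.4322, -1.1422)
Hamilton product q⊗(0,ω) = (0.9899498, -0.8485284, 0.9899498, 0.9899498)
q' = normalize(q + ½dt·q⊗(0,ω)) = (-0.6656, -0.0338, 0.7445, 0.0395)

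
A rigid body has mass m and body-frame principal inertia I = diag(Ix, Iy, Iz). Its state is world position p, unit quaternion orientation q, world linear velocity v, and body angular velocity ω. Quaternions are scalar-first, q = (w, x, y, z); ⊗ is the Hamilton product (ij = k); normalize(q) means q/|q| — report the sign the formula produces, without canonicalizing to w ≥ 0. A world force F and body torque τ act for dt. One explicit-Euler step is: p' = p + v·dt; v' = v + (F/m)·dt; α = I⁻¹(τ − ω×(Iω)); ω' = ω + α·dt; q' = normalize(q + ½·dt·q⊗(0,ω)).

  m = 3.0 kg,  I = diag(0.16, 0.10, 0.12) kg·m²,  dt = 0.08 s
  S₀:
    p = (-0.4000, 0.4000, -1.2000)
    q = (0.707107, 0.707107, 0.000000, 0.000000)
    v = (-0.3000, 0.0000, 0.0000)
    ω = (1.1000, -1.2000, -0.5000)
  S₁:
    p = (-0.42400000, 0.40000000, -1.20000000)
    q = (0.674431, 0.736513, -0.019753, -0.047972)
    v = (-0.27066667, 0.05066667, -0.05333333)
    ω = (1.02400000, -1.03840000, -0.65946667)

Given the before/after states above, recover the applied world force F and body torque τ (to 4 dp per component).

F = (1.1000, 1.9000, -2.0000)
τ = (-0.1400, 0.1800, -0.1600)

velocity change Δv = (0.02933333, 0.05066667, -0.05333333)
applied force F = (1.1000, 1.9000, -2.0000)
rate change Δω = (-0.07600000, 0.16160000, -0.15946667)
applied torque τ = (-0.1400, 0.1800, -0.1600)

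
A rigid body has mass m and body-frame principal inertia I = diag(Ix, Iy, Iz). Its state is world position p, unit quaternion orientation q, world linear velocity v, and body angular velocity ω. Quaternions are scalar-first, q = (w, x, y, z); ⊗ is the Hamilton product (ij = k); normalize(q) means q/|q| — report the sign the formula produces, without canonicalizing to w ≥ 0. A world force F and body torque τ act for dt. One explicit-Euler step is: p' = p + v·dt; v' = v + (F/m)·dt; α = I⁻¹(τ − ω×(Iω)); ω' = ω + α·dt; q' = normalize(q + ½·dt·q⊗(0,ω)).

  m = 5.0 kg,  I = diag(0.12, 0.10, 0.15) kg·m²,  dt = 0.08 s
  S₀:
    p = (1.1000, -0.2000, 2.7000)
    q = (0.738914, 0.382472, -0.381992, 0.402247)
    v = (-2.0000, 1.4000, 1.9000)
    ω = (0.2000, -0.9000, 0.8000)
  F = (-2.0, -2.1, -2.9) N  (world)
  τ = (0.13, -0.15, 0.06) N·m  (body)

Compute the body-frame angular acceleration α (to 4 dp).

precession coupling ω×(Iω) = (-0.0360, -0.0048, 0.0036)
α = I⁻¹(τ − ω×Iω) = (1.3833, -1.4520, 0.3760)

α = (1.3833, -1.4520, 0.3760)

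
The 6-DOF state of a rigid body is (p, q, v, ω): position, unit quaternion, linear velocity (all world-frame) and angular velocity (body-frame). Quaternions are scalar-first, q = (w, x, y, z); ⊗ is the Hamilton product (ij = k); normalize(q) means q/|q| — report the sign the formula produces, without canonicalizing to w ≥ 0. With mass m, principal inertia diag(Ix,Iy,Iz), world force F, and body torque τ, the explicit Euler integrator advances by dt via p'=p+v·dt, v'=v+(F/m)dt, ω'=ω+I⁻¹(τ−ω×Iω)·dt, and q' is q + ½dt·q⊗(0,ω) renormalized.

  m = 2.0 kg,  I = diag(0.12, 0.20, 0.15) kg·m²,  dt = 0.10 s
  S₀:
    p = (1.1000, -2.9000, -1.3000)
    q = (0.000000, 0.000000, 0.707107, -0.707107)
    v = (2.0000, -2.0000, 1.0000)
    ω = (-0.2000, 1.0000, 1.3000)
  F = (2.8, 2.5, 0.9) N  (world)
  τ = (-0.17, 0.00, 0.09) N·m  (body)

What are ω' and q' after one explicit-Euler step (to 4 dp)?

ω' = (-0.2875, 0.9961, 1.3707)
q' = (0.0106, 0.0810, 0.7118, -0.6977)

α = I⁻¹(τ − ω×Iω) = (-0.8750, -0.0390, 0.7067)
new body rate ω' = (-0.2875, 0.9961, 1.3707)
Hamilton product q⊗(0,ω) = (0.2121321, 1.6263461, 0.1414214, 0.1414214)
q + ½dt·q⊗(0,ω), renormalized = (0.0106, 0.0810, 0.7118, -0.6977)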